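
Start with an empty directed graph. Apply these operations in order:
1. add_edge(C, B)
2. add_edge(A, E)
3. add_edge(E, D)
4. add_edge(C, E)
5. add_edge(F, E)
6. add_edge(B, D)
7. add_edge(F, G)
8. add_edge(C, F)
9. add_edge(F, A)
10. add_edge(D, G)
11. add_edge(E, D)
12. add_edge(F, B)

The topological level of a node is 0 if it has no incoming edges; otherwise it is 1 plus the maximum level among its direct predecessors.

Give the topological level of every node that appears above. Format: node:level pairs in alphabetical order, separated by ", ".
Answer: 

Op 1: add_edge(C, B). Edges now: 1
Op 2: add_edge(A, E). Edges now: 2
Op 3: add_edge(E, D). Edges now: 3
Op 4: add_edge(C, E). Edges now: 4
Op 5: add_edge(F, E). Edges now: 5
Op 6: add_edge(B, D). Edges now: 6
Op 7: add_edge(F, G). Edges now: 7
Op 8: add_edge(C, F). Edges now: 8
Op 9: add_edge(F, A). Edges now: 9
Op 10: add_edge(D, G). Edges now: 10
Op 11: add_edge(E, D) (duplicate, no change). Edges now: 10
Op 12: add_edge(F, B). Edges now: 11
Compute levels (Kahn BFS):
  sources (in-degree 0): C
  process C: level=0
    C->B: in-degree(B)=1, level(B)>=1
    C->E: in-degree(E)=2, level(E)>=1
    C->F: in-degree(F)=0, level(F)=1, enqueue
  process F: level=1
    F->A: in-degree(A)=0, level(A)=2, enqueue
    F->B: in-degree(B)=0, level(B)=2, enqueue
    F->E: in-degree(E)=1, level(E)>=2
    F->G: in-degree(G)=1, level(G)>=2
  process A: level=2
    A->E: in-degree(E)=0, level(E)=3, enqueue
  process B: level=2
    B->D: in-degree(D)=1, level(D)>=3
  process E: level=3
    E->D: in-degree(D)=0, level(D)=4, enqueue
  process D: level=4
    D->G: in-degree(G)=0, level(G)=5, enqueue
  process G: level=5
All levels: A:2, B:2, C:0, D:4, E:3, F:1, G:5

Answer: A:2, B:2, C:0, D:4, E:3, F:1, G:5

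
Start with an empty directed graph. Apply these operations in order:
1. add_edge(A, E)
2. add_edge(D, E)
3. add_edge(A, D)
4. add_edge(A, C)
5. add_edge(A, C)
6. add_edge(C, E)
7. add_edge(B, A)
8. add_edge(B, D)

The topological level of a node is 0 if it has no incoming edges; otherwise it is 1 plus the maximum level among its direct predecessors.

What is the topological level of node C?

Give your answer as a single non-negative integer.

Op 1: add_edge(A, E). Edges now: 1
Op 2: add_edge(D, E). Edges now: 2
Op 3: add_edge(A, D). Edges now: 3
Op 4: add_edge(A, C). Edges now: 4
Op 5: add_edge(A, C) (duplicate, no change). Edges now: 4
Op 6: add_edge(C, E). Edges now: 5
Op 7: add_edge(B, A). Edges now: 6
Op 8: add_edge(B, D). Edges now: 7
Compute levels (Kahn BFS):
  sources (in-degree 0): B
  process B: level=0
    B->A: in-degree(A)=0, level(A)=1, enqueue
    B->D: in-degree(D)=1, level(D)>=1
  process A: level=1
    A->C: in-degree(C)=0, level(C)=2, enqueue
    A->D: in-degree(D)=0, level(D)=2, enqueue
    A->E: in-degree(E)=2, level(E)>=2
  process C: level=2
    C->E: in-degree(E)=1, level(E)>=3
  process D: level=2
    D->E: in-degree(E)=0, level(E)=3, enqueue
  process E: level=3
All levels: A:1, B:0, C:2, D:2, E:3
level(C) = 2

Answer: 2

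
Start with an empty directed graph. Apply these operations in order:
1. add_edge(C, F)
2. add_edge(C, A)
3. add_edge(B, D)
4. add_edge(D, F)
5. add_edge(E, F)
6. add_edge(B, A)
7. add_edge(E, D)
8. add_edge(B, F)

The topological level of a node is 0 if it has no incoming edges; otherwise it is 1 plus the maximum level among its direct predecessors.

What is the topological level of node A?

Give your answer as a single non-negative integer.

Op 1: add_edge(C, F). Edges now: 1
Op 2: add_edge(C, A). Edges now: 2
Op 3: add_edge(B, D). Edges now: 3
Op 4: add_edge(D, F). Edges now: 4
Op 5: add_edge(E, F). Edges now: 5
Op 6: add_edge(B, A). Edges now: 6
Op 7: add_edge(E, D). Edges now: 7
Op 8: add_edge(B, F). Edges now: 8
Compute levels (Kahn BFS):
  sources (in-degree 0): B, C, E
  process B: level=0
    B->A: in-degree(A)=1, level(A)>=1
    B->D: in-degree(D)=1, level(D)>=1
    B->F: in-degree(F)=3, level(F)>=1
  process C: level=0
    C->A: in-degree(A)=0, level(A)=1, enqueue
    C->F: in-degree(F)=2, level(F)>=1
  process E: level=0
    E->D: in-degree(D)=0, level(D)=1, enqueue
    E->F: in-degree(F)=1, level(F)>=1
  process A: level=1
  process D: level=1
    D->F: in-degree(F)=0, level(F)=2, enqueue
  process F: level=2
All levels: A:1, B:0, C:0, D:1, E:0, F:2
level(A) = 1

Answer: 1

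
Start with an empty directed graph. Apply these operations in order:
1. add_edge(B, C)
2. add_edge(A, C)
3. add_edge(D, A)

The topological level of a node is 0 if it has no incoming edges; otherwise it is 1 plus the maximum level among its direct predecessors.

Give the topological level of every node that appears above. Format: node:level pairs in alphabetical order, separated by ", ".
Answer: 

Op 1: add_edge(B, C). Edges now: 1
Op 2: add_edge(A, C). Edges now: 2
Op 3: add_edge(D, A). Edges now: 3
Compute levels (Kahn BFS):
  sources (in-degree 0): B, D
  process B: level=0
    B->C: in-degree(C)=1, level(C)>=1
  process D: level=0
    D->A: in-degree(A)=0, level(A)=1, enqueue
  process A: level=1
    A->C: in-degree(C)=0, level(C)=2, enqueue
  process C: level=2
All levels: A:1, B:0, C:2, D:0

Answer: A:1, B:0, C:2, D:0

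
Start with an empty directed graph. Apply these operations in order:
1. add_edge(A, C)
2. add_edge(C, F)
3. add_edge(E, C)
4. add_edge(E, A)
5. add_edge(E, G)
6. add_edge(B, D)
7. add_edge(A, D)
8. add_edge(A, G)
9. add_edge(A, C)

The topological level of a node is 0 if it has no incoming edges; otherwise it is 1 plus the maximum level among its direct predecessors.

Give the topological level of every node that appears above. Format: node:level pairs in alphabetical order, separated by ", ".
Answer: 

Op 1: add_edge(A, C). Edges now: 1
Op 2: add_edge(C, F). Edges now: 2
Op 3: add_edge(E, C). Edges now: 3
Op 4: add_edge(E, A). Edges now: 4
Op 5: add_edge(E, G). Edges now: 5
Op 6: add_edge(B, D). Edges now: 6
Op 7: add_edge(A, D). Edges now: 7
Op 8: add_edge(A, G). Edges now: 8
Op 9: add_edge(A, C) (duplicate, no change). Edges now: 8
Compute levels (Kahn BFS):
  sources (in-degree 0): B, E
  process B: level=0
    B->D: in-degree(D)=1, level(D)>=1
  process E: level=0
    E->A: in-degree(A)=0, level(A)=1, enqueue
    E->C: in-degree(C)=1, level(C)>=1
    E->G: in-degree(G)=1, level(G)>=1
  process A: level=1
    A->C: in-degree(C)=0, level(C)=2, enqueue
    A->D: in-degree(D)=0, level(D)=2, enqueue
    A->G: in-degree(G)=0, level(G)=2, enqueue
  process C: level=2
    C->F: in-degree(F)=0, level(F)=3, enqueue
  process D: level=2
  process G: level=2
  process F: level=3
All levels: A:1, B:0, C:2, D:2, E:0, F:3, G:2

Answer: A:1, B:0, C:2, D:2, E:0, F:3, G:2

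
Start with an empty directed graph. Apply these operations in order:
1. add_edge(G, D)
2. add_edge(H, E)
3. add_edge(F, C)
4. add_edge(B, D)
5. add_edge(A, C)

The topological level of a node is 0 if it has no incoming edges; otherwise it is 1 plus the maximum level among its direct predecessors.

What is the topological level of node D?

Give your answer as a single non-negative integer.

Op 1: add_edge(G, D). Edges now: 1
Op 2: add_edge(H, E). Edges now: 2
Op 3: add_edge(F, C). Edges now: 3
Op 4: add_edge(B, D). Edges now: 4
Op 5: add_edge(A, C). Edges now: 5
Compute levels (Kahn BFS):
  sources (in-degree 0): A, B, F, G, H
  process A: level=0
    A->C: in-degree(C)=1, level(C)>=1
  process B: level=0
    B->D: in-degree(D)=1, level(D)>=1
  process F: level=0
    F->C: in-degree(C)=0, level(C)=1, enqueue
  process G: level=0
    G->D: in-degree(D)=0, level(D)=1, enqueue
  process H: level=0
    H->E: in-degree(E)=0, level(E)=1, enqueue
  process C: level=1
  process D: level=1
  process E: level=1
All levels: A:0, B:0, C:1, D:1, E:1, F:0, G:0, H:0
level(D) = 1

Answer: 1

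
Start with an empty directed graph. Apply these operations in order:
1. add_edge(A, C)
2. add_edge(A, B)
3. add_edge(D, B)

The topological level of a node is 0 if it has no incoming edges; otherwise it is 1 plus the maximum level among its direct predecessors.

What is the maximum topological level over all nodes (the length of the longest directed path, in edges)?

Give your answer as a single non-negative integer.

Op 1: add_edge(A, C). Edges now: 1
Op 2: add_edge(A, B). Edges now: 2
Op 3: add_edge(D, B). Edges now: 3
Compute levels (Kahn BFS):
  sources (in-degree 0): A, D
  process A: level=0
    A->B: in-degree(B)=1, level(B)>=1
    A->C: in-degree(C)=0, level(C)=1, enqueue
  process D: level=0
    D->B: in-degree(B)=0, level(B)=1, enqueue
  process C: level=1
  process B: level=1
All levels: A:0, B:1, C:1, D:0
max level = 1

Answer: 1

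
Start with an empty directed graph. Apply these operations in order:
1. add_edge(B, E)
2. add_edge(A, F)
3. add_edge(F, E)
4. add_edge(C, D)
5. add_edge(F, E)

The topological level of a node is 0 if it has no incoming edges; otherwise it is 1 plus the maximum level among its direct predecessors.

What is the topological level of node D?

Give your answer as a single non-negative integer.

Op 1: add_edge(B, E). Edges now: 1
Op 2: add_edge(A, F). Edges now: 2
Op 3: add_edge(F, E). Edges now: 3
Op 4: add_edge(C, D). Edges now: 4
Op 5: add_edge(F, E) (duplicate, no change). Edges now: 4
Compute levels (Kahn BFS):
  sources (in-degree 0): A, B, C
  process A: level=0
    A->F: in-degree(F)=0, level(F)=1, enqueue
  process B: level=0
    B->E: in-degree(E)=1, level(E)>=1
  process C: level=0
    C->D: in-degree(D)=0, level(D)=1, enqueue
  process F: level=1
    F->E: in-degree(E)=0, level(E)=2, enqueue
  process D: level=1
  process E: level=2
All levels: A:0, B:0, C:0, D:1, E:2, F:1
level(D) = 1

Answer: 1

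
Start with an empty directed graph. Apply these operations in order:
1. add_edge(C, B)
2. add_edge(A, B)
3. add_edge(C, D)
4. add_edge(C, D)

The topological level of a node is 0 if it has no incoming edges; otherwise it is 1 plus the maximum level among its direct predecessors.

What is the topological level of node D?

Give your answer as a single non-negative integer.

Answer: 1

Derivation:
Op 1: add_edge(C, B). Edges now: 1
Op 2: add_edge(A, B). Edges now: 2
Op 3: add_edge(C, D). Edges now: 3
Op 4: add_edge(C, D) (duplicate, no change). Edges now: 3
Compute levels (Kahn BFS):
  sources (in-degree 0): A, C
  process A: level=0
    A->B: in-degree(B)=1, level(B)>=1
  process C: level=0
    C->B: in-degree(B)=0, level(B)=1, enqueue
    C->D: in-degree(D)=0, level(D)=1, enqueue
  process B: level=1
  process D: level=1
All levels: A:0, B:1, C:0, D:1
level(D) = 1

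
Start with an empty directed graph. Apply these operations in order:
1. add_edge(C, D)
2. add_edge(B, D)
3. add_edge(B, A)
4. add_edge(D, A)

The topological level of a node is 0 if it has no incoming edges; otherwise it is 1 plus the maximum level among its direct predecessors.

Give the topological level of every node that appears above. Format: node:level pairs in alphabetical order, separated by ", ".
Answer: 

Op 1: add_edge(C, D). Edges now: 1
Op 2: add_edge(B, D). Edges now: 2
Op 3: add_edge(B, A). Edges now: 3
Op 4: add_edge(D, A). Edges now: 4
Compute levels (Kahn BFS):
  sources (in-degree 0): B, C
  process B: level=0
    B->A: in-degree(A)=1, level(A)>=1
    B->D: in-degree(D)=1, level(D)>=1
  process C: level=0
    C->D: in-degree(D)=0, level(D)=1, enqueue
  process D: level=1
    D->A: in-degree(A)=0, level(A)=2, enqueue
  process A: level=2
All levels: A:2, B:0, C:0, D:1

Answer: A:2, B:0, C:0, D:1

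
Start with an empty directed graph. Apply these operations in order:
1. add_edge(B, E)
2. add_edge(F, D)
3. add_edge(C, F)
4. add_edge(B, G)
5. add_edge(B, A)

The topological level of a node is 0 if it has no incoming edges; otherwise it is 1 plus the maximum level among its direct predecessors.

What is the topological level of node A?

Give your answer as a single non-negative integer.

Answer: 1

Derivation:
Op 1: add_edge(B, E). Edges now: 1
Op 2: add_edge(F, D). Edges now: 2
Op 3: add_edge(C, F). Edges now: 3
Op 4: add_edge(B, G). Edges now: 4
Op 5: add_edge(B, A). Edges now: 5
Compute levels (Kahn BFS):
  sources (in-degree 0): B, C
  process B: level=0
    B->A: in-degree(A)=0, level(A)=1, enqueue
    B->E: in-degree(E)=0, level(E)=1, enqueue
    B->G: in-degree(G)=0, level(G)=1, enqueue
  process C: level=0
    C->F: in-degree(F)=0, level(F)=1, enqueue
  process A: level=1
  process E: level=1
  process G: level=1
  process F: level=1
    F->D: in-degree(D)=0, level(D)=2, enqueue
  process D: level=2
All levels: A:1, B:0, C:0, D:2, E:1, F:1, G:1
level(A) = 1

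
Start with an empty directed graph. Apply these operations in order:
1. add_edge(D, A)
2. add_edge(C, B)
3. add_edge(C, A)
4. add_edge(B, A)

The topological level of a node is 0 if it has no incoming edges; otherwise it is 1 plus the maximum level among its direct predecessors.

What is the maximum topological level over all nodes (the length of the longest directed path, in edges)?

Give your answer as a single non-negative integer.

Answer: 2

Derivation:
Op 1: add_edge(D, A). Edges now: 1
Op 2: add_edge(C, B). Edges now: 2
Op 3: add_edge(C, A). Edges now: 3
Op 4: add_edge(B, A). Edges now: 4
Compute levels (Kahn BFS):
  sources (in-degree 0): C, D
  process C: level=0
    C->A: in-degree(A)=2, level(A)>=1
    C->B: in-degree(B)=0, level(B)=1, enqueue
  process D: level=0
    D->A: in-degree(A)=1, level(A)>=1
  process B: level=1
    B->A: in-degree(A)=0, level(A)=2, enqueue
  process A: level=2
All levels: A:2, B:1, C:0, D:0
max level = 2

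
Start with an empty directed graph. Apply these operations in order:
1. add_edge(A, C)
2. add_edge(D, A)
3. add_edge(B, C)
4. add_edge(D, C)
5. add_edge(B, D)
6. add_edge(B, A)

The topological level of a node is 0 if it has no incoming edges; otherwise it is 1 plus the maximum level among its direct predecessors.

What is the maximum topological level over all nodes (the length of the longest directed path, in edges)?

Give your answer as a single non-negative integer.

Answer: 3

Derivation:
Op 1: add_edge(A, C). Edges now: 1
Op 2: add_edge(D, A). Edges now: 2
Op 3: add_edge(B, C). Edges now: 3
Op 4: add_edge(D, C). Edges now: 4
Op 5: add_edge(B, D). Edges now: 5
Op 6: add_edge(B, A). Edges now: 6
Compute levels (Kahn BFS):
  sources (in-degree 0): B
  process B: level=0
    B->A: in-degree(A)=1, level(A)>=1
    B->C: in-degree(C)=2, level(C)>=1
    B->D: in-degree(D)=0, level(D)=1, enqueue
  process D: level=1
    D->A: in-degree(A)=0, level(A)=2, enqueue
    D->C: in-degree(C)=1, level(C)>=2
  process A: level=2
    A->C: in-degree(C)=0, level(C)=3, enqueue
  process C: level=3
All levels: A:2, B:0, C:3, D:1
max level = 3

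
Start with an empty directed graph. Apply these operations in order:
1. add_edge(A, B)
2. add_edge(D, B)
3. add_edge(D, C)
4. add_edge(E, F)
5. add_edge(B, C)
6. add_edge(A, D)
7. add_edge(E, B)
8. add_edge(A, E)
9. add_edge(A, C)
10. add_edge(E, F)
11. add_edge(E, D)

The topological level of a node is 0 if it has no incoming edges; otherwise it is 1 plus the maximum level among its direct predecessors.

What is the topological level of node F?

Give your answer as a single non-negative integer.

Answer: 2

Derivation:
Op 1: add_edge(A, B). Edges now: 1
Op 2: add_edge(D, B). Edges now: 2
Op 3: add_edge(D, C). Edges now: 3
Op 4: add_edge(E, F). Edges now: 4
Op 5: add_edge(B, C). Edges now: 5
Op 6: add_edge(A, D). Edges now: 6
Op 7: add_edge(E, B). Edges now: 7
Op 8: add_edge(A, E). Edges now: 8
Op 9: add_edge(A, C). Edges now: 9
Op 10: add_edge(E, F) (duplicate, no change). Edges now: 9
Op 11: add_edge(E, D). Edges now: 10
Compute levels (Kahn BFS):
  sources (in-degree 0): A
  process A: level=0
    A->B: in-degree(B)=2, level(B)>=1
    A->C: in-degree(C)=2, level(C)>=1
    A->D: in-degree(D)=1, level(D)>=1
    A->E: in-degree(E)=0, level(E)=1, enqueue
  process E: level=1
    E->B: in-degree(B)=1, level(B)>=2
    E->D: in-degree(D)=0, level(D)=2, enqueue
    E->F: in-degree(F)=0, level(F)=2, enqueue
  process D: level=2
    D->B: in-degree(B)=0, level(B)=3, enqueue
    D->C: in-degree(C)=1, level(C)>=3
  process F: level=2
  process B: level=3
    B->C: in-degree(C)=0, level(C)=4, enqueue
  process C: level=4
All levels: A:0, B:3, C:4, D:2, E:1, F:2
level(F) = 2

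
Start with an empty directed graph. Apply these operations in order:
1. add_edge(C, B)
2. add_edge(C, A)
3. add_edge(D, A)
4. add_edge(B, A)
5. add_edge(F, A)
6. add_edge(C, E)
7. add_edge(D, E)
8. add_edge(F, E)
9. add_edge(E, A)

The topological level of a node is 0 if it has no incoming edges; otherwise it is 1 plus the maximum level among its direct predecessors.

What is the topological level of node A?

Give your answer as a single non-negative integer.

Answer: 2

Derivation:
Op 1: add_edge(C, B). Edges now: 1
Op 2: add_edge(C, A). Edges now: 2
Op 3: add_edge(D, A). Edges now: 3
Op 4: add_edge(B, A). Edges now: 4
Op 5: add_edge(F, A). Edges now: 5
Op 6: add_edge(C, E). Edges now: 6
Op 7: add_edge(D, E). Edges now: 7
Op 8: add_edge(F, E). Edges now: 8
Op 9: add_edge(E, A). Edges now: 9
Compute levels (Kahn BFS):
  sources (in-degree 0): C, D, F
  process C: level=0
    C->A: in-degree(A)=4, level(A)>=1
    C->B: in-degree(B)=0, level(B)=1, enqueue
    C->E: in-degree(E)=2, level(E)>=1
  process D: level=0
    D->A: in-degree(A)=3, level(A)>=1
    D->E: in-degree(E)=1, level(E)>=1
  process F: level=0
    F->A: in-degree(A)=2, level(A)>=1
    F->E: in-degree(E)=0, level(E)=1, enqueue
  process B: level=1
    B->A: in-degree(A)=1, level(A)>=2
  process E: level=1
    E->A: in-degree(A)=0, level(A)=2, enqueue
  process A: level=2
All levels: A:2, B:1, C:0, D:0, E:1, F:0
level(A) = 2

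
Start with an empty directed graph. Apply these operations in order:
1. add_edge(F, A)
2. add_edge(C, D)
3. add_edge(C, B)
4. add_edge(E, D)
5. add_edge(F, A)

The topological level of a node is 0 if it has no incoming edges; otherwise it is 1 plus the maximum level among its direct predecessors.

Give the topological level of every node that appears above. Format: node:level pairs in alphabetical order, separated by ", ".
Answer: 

Op 1: add_edge(F, A). Edges now: 1
Op 2: add_edge(C, D). Edges now: 2
Op 3: add_edge(C, B). Edges now: 3
Op 4: add_edge(E, D). Edges now: 4
Op 5: add_edge(F, A) (duplicate, no change). Edges now: 4
Compute levels (Kahn BFS):
  sources (in-degree 0): C, E, F
  process C: level=0
    C->B: in-degree(B)=0, level(B)=1, enqueue
    C->D: in-degree(D)=1, level(D)>=1
  process E: level=0
    E->D: in-degree(D)=0, level(D)=1, enqueue
  process F: level=0
    F->A: in-degree(A)=0, level(A)=1, enqueue
  process B: level=1
  process D: level=1
  process A: level=1
All levels: A:1, B:1, C:0, D:1, E:0, F:0

Answer: A:1, B:1, C:0, D:1, E:0, F:0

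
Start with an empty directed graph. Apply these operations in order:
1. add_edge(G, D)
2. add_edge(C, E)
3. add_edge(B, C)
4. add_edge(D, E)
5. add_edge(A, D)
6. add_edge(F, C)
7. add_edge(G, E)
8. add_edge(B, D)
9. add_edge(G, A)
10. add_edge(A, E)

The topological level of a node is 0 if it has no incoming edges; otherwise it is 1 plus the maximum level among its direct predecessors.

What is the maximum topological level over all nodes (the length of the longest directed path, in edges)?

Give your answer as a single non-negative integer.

Answer: 3

Derivation:
Op 1: add_edge(G, D). Edges now: 1
Op 2: add_edge(C, E). Edges now: 2
Op 3: add_edge(B, C). Edges now: 3
Op 4: add_edge(D, E). Edges now: 4
Op 5: add_edge(A, D). Edges now: 5
Op 6: add_edge(F, C). Edges now: 6
Op 7: add_edge(G, E). Edges now: 7
Op 8: add_edge(B, D). Edges now: 8
Op 9: add_edge(G, A). Edges now: 9
Op 10: add_edge(A, E). Edges now: 10
Compute levels (Kahn BFS):
  sources (in-degree 0): B, F, G
  process B: level=0
    B->C: in-degree(C)=1, level(C)>=1
    B->D: in-degree(D)=2, level(D)>=1
  process F: level=0
    F->C: in-degree(C)=0, level(C)=1, enqueue
  process G: level=0
    G->A: in-degree(A)=0, level(A)=1, enqueue
    G->D: in-degree(D)=1, level(D)>=1
    G->E: in-degree(E)=3, level(E)>=1
  process C: level=1
    C->E: in-degree(E)=2, level(E)>=2
  process A: level=1
    A->D: in-degree(D)=0, level(D)=2, enqueue
    A->E: in-degree(E)=1, level(E)>=2
  process D: level=2
    D->E: in-degree(E)=0, level(E)=3, enqueue
  process E: level=3
All levels: A:1, B:0, C:1, D:2, E:3, F:0, G:0
max level = 3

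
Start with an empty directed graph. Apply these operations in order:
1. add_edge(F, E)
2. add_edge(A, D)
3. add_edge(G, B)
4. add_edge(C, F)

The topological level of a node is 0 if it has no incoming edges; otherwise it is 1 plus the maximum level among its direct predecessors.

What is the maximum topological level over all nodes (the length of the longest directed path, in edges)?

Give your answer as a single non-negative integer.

Answer: 2

Derivation:
Op 1: add_edge(F, E). Edges now: 1
Op 2: add_edge(A, D). Edges now: 2
Op 3: add_edge(G, B). Edges now: 3
Op 4: add_edge(C, F). Edges now: 4
Compute levels (Kahn BFS):
  sources (in-degree 0): A, C, G
  process A: level=0
    A->D: in-degree(D)=0, level(D)=1, enqueue
  process C: level=0
    C->F: in-degree(F)=0, level(F)=1, enqueue
  process G: level=0
    G->B: in-degree(B)=0, level(B)=1, enqueue
  process D: level=1
  process F: level=1
    F->E: in-degree(E)=0, level(E)=2, enqueue
  process B: level=1
  process E: level=2
All levels: A:0, B:1, C:0, D:1, E:2, F:1, G:0
max level = 2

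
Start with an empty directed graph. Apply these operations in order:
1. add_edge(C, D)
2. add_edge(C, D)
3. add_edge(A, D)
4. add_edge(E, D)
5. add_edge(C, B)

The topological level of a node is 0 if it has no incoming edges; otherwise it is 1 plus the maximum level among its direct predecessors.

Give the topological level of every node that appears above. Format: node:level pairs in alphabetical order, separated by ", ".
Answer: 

Op 1: add_edge(C, D). Edges now: 1
Op 2: add_edge(C, D) (duplicate, no change). Edges now: 1
Op 3: add_edge(A, D). Edges now: 2
Op 4: add_edge(E, D). Edges now: 3
Op 5: add_edge(C, B). Edges now: 4
Compute levels (Kahn BFS):
  sources (in-degree 0): A, C, E
  process A: level=0
    A->D: in-degree(D)=2, level(D)>=1
  process C: level=0
    C->B: in-degree(B)=0, level(B)=1, enqueue
    C->D: in-degree(D)=1, level(D)>=1
  process E: level=0
    E->D: in-degree(D)=0, level(D)=1, enqueue
  process B: level=1
  process D: level=1
All levels: A:0, B:1, C:0, D:1, E:0

Answer: A:0, B:1, C:0, D:1, E:0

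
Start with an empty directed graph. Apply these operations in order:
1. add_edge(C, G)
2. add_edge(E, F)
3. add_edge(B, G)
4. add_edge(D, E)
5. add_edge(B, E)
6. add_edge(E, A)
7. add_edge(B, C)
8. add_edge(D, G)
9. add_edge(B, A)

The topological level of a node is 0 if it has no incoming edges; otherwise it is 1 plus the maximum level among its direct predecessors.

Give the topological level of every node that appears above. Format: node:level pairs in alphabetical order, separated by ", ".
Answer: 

Answer: A:2, B:0, C:1, D:0, E:1, F:2, G:2

Derivation:
Op 1: add_edge(C, G). Edges now: 1
Op 2: add_edge(E, F). Edges now: 2
Op 3: add_edge(B, G). Edges now: 3
Op 4: add_edge(D, E). Edges now: 4
Op 5: add_edge(B, E). Edges now: 5
Op 6: add_edge(E, A). Edges now: 6
Op 7: add_edge(B, C). Edges now: 7
Op 8: add_edge(D, G). Edges now: 8
Op 9: add_edge(B, A). Edges now: 9
Compute levels (Kahn BFS):
  sources (in-degree 0): B, D
  process B: level=0
    B->A: in-degree(A)=1, level(A)>=1
    B->C: in-degree(C)=0, level(C)=1, enqueue
    B->E: in-degree(E)=1, level(E)>=1
    B->G: in-degree(G)=2, level(G)>=1
  process D: level=0
    D->E: in-degree(E)=0, level(E)=1, enqueue
    D->G: in-degree(G)=1, level(G)>=1
  process C: level=1
    C->G: in-degree(G)=0, level(G)=2, enqueue
  process E: level=1
    E->A: in-degree(A)=0, level(A)=2, enqueue
    E->F: in-degree(F)=0, level(F)=2, enqueue
  process G: level=2
  process A: level=2
  process F: level=2
All levels: A:2, B:0, C:1, D:0, E:1, F:2, G:2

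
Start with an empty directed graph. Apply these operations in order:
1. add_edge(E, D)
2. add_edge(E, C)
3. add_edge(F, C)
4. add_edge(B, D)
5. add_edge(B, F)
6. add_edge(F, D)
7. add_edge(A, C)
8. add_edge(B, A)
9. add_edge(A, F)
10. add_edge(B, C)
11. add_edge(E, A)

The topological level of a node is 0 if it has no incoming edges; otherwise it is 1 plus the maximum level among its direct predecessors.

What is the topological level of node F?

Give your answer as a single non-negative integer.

Answer: 2

Derivation:
Op 1: add_edge(E, D). Edges now: 1
Op 2: add_edge(E, C). Edges now: 2
Op 3: add_edge(F, C). Edges now: 3
Op 4: add_edge(B, D). Edges now: 4
Op 5: add_edge(B, F). Edges now: 5
Op 6: add_edge(F, D). Edges now: 6
Op 7: add_edge(A, C). Edges now: 7
Op 8: add_edge(B, A). Edges now: 8
Op 9: add_edge(A, F). Edges now: 9
Op 10: add_edge(B, C). Edges now: 10
Op 11: add_edge(E, A). Edges now: 11
Compute levels (Kahn BFS):
  sources (in-degree 0): B, E
  process B: level=0
    B->A: in-degree(A)=1, level(A)>=1
    B->C: in-degree(C)=3, level(C)>=1
    B->D: in-degree(D)=2, level(D)>=1
    B->F: in-degree(F)=1, level(F)>=1
  process E: level=0
    E->A: in-degree(A)=0, level(A)=1, enqueue
    E->C: in-degree(C)=2, level(C)>=1
    E->D: in-degree(D)=1, level(D)>=1
  process A: level=1
    A->C: in-degree(C)=1, level(C)>=2
    A->F: in-degree(F)=0, level(F)=2, enqueue
  process F: level=2
    F->C: in-degree(C)=0, level(C)=3, enqueue
    F->D: in-degree(D)=0, level(D)=3, enqueue
  process C: level=3
  process D: level=3
All levels: A:1, B:0, C:3, D:3, E:0, F:2
level(F) = 2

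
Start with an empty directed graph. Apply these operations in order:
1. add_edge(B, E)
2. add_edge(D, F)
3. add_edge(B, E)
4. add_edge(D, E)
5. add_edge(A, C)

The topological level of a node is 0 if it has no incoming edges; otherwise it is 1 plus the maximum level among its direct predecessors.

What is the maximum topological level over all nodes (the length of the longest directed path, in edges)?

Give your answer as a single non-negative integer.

Answer: 1

Derivation:
Op 1: add_edge(B, E). Edges now: 1
Op 2: add_edge(D, F). Edges now: 2
Op 3: add_edge(B, E) (duplicate, no change). Edges now: 2
Op 4: add_edge(D, E). Edges now: 3
Op 5: add_edge(A, C). Edges now: 4
Compute levels (Kahn BFS):
  sources (in-degree 0): A, B, D
  process A: level=0
    A->C: in-degree(C)=0, level(C)=1, enqueue
  process B: level=0
    B->E: in-degree(E)=1, level(E)>=1
  process D: level=0
    D->E: in-degree(E)=0, level(E)=1, enqueue
    D->F: in-degree(F)=0, level(F)=1, enqueue
  process C: level=1
  process E: level=1
  process F: level=1
All levels: A:0, B:0, C:1, D:0, E:1, F:1
max level = 1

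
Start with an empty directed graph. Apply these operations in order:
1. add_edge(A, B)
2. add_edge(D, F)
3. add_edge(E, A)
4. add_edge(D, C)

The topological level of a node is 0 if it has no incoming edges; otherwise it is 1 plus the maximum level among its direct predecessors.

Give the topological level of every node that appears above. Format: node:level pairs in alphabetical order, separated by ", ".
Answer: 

Answer: A:1, B:2, C:1, D:0, E:0, F:1

Derivation:
Op 1: add_edge(A, B). Edges now: 1
Op 2: add_edge(D, F). Edges now: 2
Op 3: add_edge(E, A). Edges now: 3
Op 4: add_edge(D, C). Edges now: 4
Compute levels (Kahn BFS):
  sources (in-degree 0): D, E
  process D: level=0
    D->C: in-degree(C)=0, level(C)=1, enqueue
    D->F: in-degree(F)=0, level(F)=1, enqueue
  process E: level=0
    E->A: in-degree(A)=0, level(A)=1, enqueue
  process C: level=1
  process F: level=1
  process A: level=1
    A->B: in-degree(B)=0, level(B)=2, enqueue
  process B: level=2
All levels: A:1, B:2, C:1, D:0, E:0, F:1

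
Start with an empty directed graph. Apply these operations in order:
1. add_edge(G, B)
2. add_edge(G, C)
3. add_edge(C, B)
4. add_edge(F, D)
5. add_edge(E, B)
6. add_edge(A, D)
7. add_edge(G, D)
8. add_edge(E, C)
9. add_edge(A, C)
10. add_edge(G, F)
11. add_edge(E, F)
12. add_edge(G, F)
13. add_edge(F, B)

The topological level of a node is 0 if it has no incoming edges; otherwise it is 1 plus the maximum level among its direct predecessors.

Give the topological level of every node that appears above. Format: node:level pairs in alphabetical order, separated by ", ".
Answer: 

Answer: A:0, B:2, C:1, D:2, E:0, F:1, G:0

Derivation:
Op 1: add_edge(G, B). Edges now: 1
Op 2: add_edge(G, C). Edges now: 2
Op 3: add_edge(C, B). Edges now: 3
Op 4: add_edge(F, D). Edges now: 4
Op 5: add_edge(E, B). Edges now: 5
Op 6: add_edge(A, D). Edges now: 6
Op 7: add_edge(G, D). Edges now: 7
Op 8: add_edge(E, C). Edges now: 8
Op 9: add_edge(A, C). Edges now: 9
Op 10: add_edge(G, F). Edges now: 10
Op 11: add_edge(E, F). Edges now: 11
Op 12: add_edge(G, F) (duplicate, no change). Edges now: 11
Op 13: add_edge(F, B). Edges now: 12
Compute levels (Kahn BFS):
  sources (in-degree 0): A, E, G
  process A: level=0
    A->C: in-degree(C)=2, level(C)>=1
    A->D: in-degree(D)=2, level(D)>=1
  process E: level=0
    E->B: in-degree(B)=3, level(B)>=1
    E->C: in-degree(C)=1, level(C)>=1
    E->F: in-degree(F)=1, level(F)>=1
  process G: level=0
    G->B: in-degree(B)=2, level(B)>=1
    G->C: in-degree(C)=0, level(C)=1, enqueue
    G->D: in-degree(D)=1, level(D)>=1
    G->F: in-degree(F)=0, level(F)=1, enqueue
  process C: level=1
    C->B: in-degree(B)=1, level(B)>=2
  process F: level=1
    F->B: in-degree(B)=0, level(B)=2, enqueue
    F->D: in-degree(D)=0, level(D)=2, enqueue
  process B: level=2
  process D: level=2
All levels: A:0, B:2, C:1, D:2, E:0, F:1, G:0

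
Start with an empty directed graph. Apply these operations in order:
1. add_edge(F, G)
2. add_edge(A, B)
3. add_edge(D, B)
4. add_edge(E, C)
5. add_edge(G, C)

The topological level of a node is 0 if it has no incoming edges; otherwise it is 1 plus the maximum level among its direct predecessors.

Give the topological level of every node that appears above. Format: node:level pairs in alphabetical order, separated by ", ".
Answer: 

Op 1: add_edge(F, G). Edges now: 1
Op 2: add_edge(A, B). Edges now: 2
Op 3: add_edge(D, B). Edges now: 3
Op 4: add_edge(E, C). Edges now: 4
Op 5: add_edge(G, C). Edges now: 5
Compute levels (Kahn BFS):
  sources (in-degree 0): A, D, E, F
  process A: level=0
    A->B: in-degree(B)=1, level(B)>=1
  process D: level=0
    D->B: in-degree(B)=0, level(B)=1, enqueue
  process E: level=0
    E->C: in-degree(C)=1, level(C)>=1
  process F: level=0
    F->G: in-degree(G)=0, level(G)=1, enqueue
  process B: level=1
  process G: level=1
    G->C: in-degree(C)=0, level(C)=2, enqueue
  process C: level=2
All levels: A:0, B:1, C:2, D:0, E:0, F:0, G:1

Answer: A:0, B:1, C:2, D:0, E:0, F:0, G:1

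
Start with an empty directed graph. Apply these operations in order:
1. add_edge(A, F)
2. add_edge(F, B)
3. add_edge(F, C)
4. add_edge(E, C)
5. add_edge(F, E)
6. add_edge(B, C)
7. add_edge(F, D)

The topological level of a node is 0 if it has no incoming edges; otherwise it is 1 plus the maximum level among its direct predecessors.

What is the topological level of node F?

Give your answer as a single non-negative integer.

Op 1: add_edge(A, F). Edges now: 1
Op 2: add_edge(F, B). Edges now: 2
Op 3: add_edge(F, C). Edges now: 3
Op 4: add_edge(E, C). Edges now: 4
Op 5: add_edge(F, E). Edges now: 5
Op 6: add_edge(B, C). Edges now: 6
Op 7: add_edge(F, D). Edges now: 7
Compute levels (Kahn BFS):
  sources (in-degree 0): A
  process A: level=0
    A->F: in-degree(F)=0, level(F)=1, enqueue
  process F: level=1
    F->B: in-degree(B)=0, level(B)=2, enqueue
    F->C: in-degree(C)=2, level(C)>=2
    F->D: in-degree(D)=0, level(D)=2, enqueue
    F->E: in-degree(E)=0, level(E)=2, enqueue
  process B: level=2
    B->C: in-degree(C)=1, level(C)>=3
  process D: level=2
  process E: level=2
    E->C: in-degree(C)=0, level(C)=3, enqueue
  process C: level=3
All levels: A:0, B:2, C:3, D:2, E:2, F:1
level(F) = 1

Answer: 1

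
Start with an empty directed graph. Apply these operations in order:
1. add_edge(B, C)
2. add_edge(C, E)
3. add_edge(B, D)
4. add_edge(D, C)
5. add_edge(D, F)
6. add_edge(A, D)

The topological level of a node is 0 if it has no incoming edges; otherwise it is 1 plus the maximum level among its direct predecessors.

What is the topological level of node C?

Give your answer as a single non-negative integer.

Op 1: add_edge(B, C). Edges now: 1
Op 2: add_edge(C, E). Edges now: 2
Op 3: add_edge(B, D). Edges now: 3
Op 4: add_edge(D, C). Edges now: 4
Op 5: add_edge(D, F). Edges now: 5
Op 6: add_edge(A, D). Edges now: 6
Compute levels (Kahn BFS):
  sources (in-degree 0): A, B
  process A: level=0
    A->D: in-degree(D)=1, level(D)>=1
  process B: level=0
    B->C: in-degree(C)=1, level(C)>=1
    B->D: in-degree(D)=0, level(D)=1, enqueue
  process D: level=1
    D->C: in-degree(C)=0, level(C)=2, enqueue
    D->F: in-degree(F)=0, level(F)=2, enqueue
  process C: level=2
    C->E: in-degree(E)=0, level(E)=3, enqueue
  process F: level=2
  process E: level=3
All levels: A:0, B:0, C:2, D:1, E:3, F:2
level(C) = 2

Answer: 2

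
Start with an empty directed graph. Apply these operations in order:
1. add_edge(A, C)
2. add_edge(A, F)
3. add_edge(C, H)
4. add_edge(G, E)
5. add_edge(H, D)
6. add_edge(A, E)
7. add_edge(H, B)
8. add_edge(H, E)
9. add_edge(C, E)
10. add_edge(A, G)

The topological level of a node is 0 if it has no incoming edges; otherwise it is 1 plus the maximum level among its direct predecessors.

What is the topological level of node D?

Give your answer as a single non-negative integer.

Answer: 3

Derivation:
Op 1: add_edge(A, C). Edges now: 1
Op 2: add_edge(A, F). Edges now: 2
Op 3: add_edge(C, H). Edges now: 3
Op 4: add_edge(G, E). Edges now: 4
Op 5: add_edge(H, D). Edges now: 5
Op 6: add_edge(A, E). Edges now: 6
Op 7: add_edge(H, B). Edges now: 7
Op 8: add_edge(H, E). Edges now: 8
Op 9: add_edge(C, E). Edges now: 9
Op 10: add_edge(A, G). Edges now: 10
Compute levels (Kahn BFS):
  sources (in-degree 0): A
  process A: level=0
    A->C: in-degree(C)=0, level(C)=1, enqueue
    A->E: in-degree(E)=3, level(E)>=1
    A->F: in-degree(F)=0, level(F)=1, enqueue
    A->G: in-degree(G)=0, level(G)=1, enqueue
  process C: level=1
    C->E: in-degree(E)=2, level(E)>=2
    C->H: in-degree(H)=0, level(H)=2, enqueue
  process F: level=1
  process G: level=1
    G->E: in-degree(E)=1, level(E)>=2
  process H: level=2
    H->B: in-degree(B)=0, level(B)=3, enqueue
    H->D: in-degree(D)=0, level(D)=3, enqueue
    H->E: in-degree(E)=0, level(E)=3, enqueue
  process B: level=3
  process D: level=3
  process E: level=3
All levels: A:0, B:3, C:1, D:3, E:3, F:1, G:1, H:2
level(D) = 3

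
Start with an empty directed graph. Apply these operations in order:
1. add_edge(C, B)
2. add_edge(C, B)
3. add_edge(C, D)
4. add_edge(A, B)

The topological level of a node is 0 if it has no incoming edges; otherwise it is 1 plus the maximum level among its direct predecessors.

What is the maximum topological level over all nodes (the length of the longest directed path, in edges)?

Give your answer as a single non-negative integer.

Answer: 1

Derivation:
Op 1: add_edge(C, B). Edges now: 1
Op 2: add_edge(C, B) (duplicate, no change). Edges now: 1
Op 3: add_edge(C, D). Edges now: 2
Op 4: add_edge(A, B). Edges now: 3
Compute levels (Kahn BFS):
  sources (in-degree 0): A, C
  process A: level=0
    A->B: in-degree(B)=1, level(B)>=1
  process C: level=0
    C->B: in-degree(B)=0, level(B)=1, enqueue
    C->D: in-degree(D)=0, level(D)=1, enqueue
  process B: level=1
  process D: level=1
All levels: A:0, B:1, C:0, D:1
max level = 1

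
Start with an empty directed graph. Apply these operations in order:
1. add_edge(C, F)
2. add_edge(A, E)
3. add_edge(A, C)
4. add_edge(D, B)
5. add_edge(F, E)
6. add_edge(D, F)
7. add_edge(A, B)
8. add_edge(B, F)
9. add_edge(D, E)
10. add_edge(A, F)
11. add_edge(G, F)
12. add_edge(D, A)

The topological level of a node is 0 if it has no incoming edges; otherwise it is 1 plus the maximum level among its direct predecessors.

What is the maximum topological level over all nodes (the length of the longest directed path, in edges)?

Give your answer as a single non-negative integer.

Answer: 4

Derivation:
Op 1: add_edge(C, F). Edges now: 1
Op 2: add_edge(A, E). Edges now: 2
Op 3: add_edge(A, C). Edges now: 3
Op 4: add_edge(D, B). Edges now: 4
Op 5: add_edge(F, E). Edges now: 5
Op 6: add_edge(D, F). Edges now: 6
Op 7: add_edge(A, B). Edges now: 7
Op 8: add_edge(B, F). Edges now: 8
Op 9: add_edge(D, E). Edges now: 9
Op 10: add_edge(A, F). Edges now: 10
Op 11: add_edge(G, F). Edges now: 11
Op 12: add_edge(D, A). Edges now: 12
Compute levels (Kahn BFS):
  sources (in-degree 0): D, G
  process D: level=0
    D->A: in-degree(A)=0, level(A)=1, enqueue
    D->B: in-degree(B)=1, level(B)>=1
    D->E: in-degree(E)=2, level(E)>=1
    D->F: in-degree(F)=4, level(F)>=1
  process G: level=0
    G->F: in-degree(F)=3, level(F)>=1
  process A: level=1
    A->B: in-degree(B)=0, level(B)=2, enqueue
    A->C: in-degree(C)=0, level(C)=2, enqueue
    A->E: in-degree(E)=1, level(E)>=2
    A->F: in-degree(F)=2, level(F)>=2
  process B: level=2
    B->F: in-degree(F)=1, level(F)>=3
  process C: level=2
    C->F: in-degree(F)=0, level(F)=3, enqueue
  process F: level=3
    F->E: in-degree(E)=0, level(E)=4, enqueue
  process E: level=4
All levels: A:1, B:2, C:2, D:0, E:4, F:3, G:0
max level = 4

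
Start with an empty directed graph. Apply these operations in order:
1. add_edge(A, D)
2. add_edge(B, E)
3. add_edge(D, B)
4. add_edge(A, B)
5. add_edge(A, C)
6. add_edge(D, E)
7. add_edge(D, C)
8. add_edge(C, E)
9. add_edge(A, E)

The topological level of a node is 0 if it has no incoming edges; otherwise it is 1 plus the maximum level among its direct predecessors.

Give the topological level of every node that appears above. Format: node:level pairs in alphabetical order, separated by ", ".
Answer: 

Op 1: add_edge(A, D). Edges now: 1
Op 2: add_edge(B, E). Edges now: 2
Op 3: add_edge(D, B). Edges now: 3
Op 4: add_edge(A, B). Edges now: 4
Op 5: add_edge(A, C). Edges now: 5
Op 6: add_edge(D, E). Edges now: 6
Op 7: add_edge(D, C). Edges now: 7
Op 8: add_edge(C, E). Edges now: 8
Op 9: add_edge(A, E). Edges now: 9
Compute levels (Kahn BFS):
  sources (in-degree 0): A
  process A: level=0
    A->B: in-degree(B)=1, level(B)>=1
    A->C: in-degree(C)=1, level(C)>=1
    A->D: in-degree(D)=0, level(D)=1, enqueue
    A->E: in-degree(E)=3, level(E)>=1
  process D: level=1
    D->B: in-degree(B)=0, level(B)=2, enqueue
    D->C: in-degree(C)=0, level(C)=2, enqueue
    D->E: in-degree(E)=2, level(E)>=2
  process B: level=2
    B->E: in-degree(E)=1, level(E)>=3
  process C: level=2
    C->E: in-degree(E)=0, level(E)=3, enqueue
  process E: level=3
All levels: A:0, B:2, C:2, D:1, E:3

Answer: A:0, B:2, C:2, D:1, E:3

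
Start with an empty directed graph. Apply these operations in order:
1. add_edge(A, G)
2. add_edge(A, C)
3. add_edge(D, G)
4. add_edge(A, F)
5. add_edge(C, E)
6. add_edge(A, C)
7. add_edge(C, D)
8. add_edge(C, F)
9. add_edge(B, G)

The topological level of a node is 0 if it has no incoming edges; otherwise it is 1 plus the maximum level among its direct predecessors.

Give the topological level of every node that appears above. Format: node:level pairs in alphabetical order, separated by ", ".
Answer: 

Op 1: add_edge(A, G). Edges now: 1
Op 2: add_edge(A, C). Edges now: 2
Op 3: add_edge(D, G). Edges now: 3
Op 4: add_edge(A, F). Edges now: 4
Op 5: add_edge(C, E). Edges now: 5
Op 6: add_edge(A, C) (duplicate, no change). Edges now: 5
Op 7: add_edge(C, D). Edges now: 6
Op 8: add_edge(C, F). Edges now: 7
Op 9: add_edge(B, G). Edges now: 8
Compute levels (Kahn BFS):
  sources (in-degree 0): A, B
  process A: level=0
    A->C: in-degree(C)=0, level(C)=1, enqueue
    A->F: in-degree(F)=1, level(F)>=1
    A->G: in-degree(G)=2, level(G)>=1
  process B: level=0
    B->G: in-degree(G)=1, level(G)>=1
  process C: level=1
    C->D: in-degree(D)=0, level(D)=2, enqueue
    C->E: in-degree(E)=0, level(E)=2, enqueue
    C->F: in-degree(F)=0, level(F)=2, enqueue
  process D: level=2
    D->G: in-degree(G)=0, level(G)=3, enqueue
  process E: level=2
  process F: level=2
  process G: level=3
All levels: A:0, B:0, C:1, D:2, E:2, F:2, G:3

Answer: A:0, B:0, C:1, D:2, E:2, F:2, G:3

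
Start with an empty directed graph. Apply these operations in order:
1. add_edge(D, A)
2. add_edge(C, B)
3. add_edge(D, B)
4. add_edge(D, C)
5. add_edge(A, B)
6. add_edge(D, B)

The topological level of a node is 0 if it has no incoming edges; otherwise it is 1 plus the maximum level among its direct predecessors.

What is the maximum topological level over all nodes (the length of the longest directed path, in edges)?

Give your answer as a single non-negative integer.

Answer: 2

Derivation:
Op 1: add_edge(D, A). Edges now: 1
Op 2: add_edge(C, B). Edges now: 2
Op 3: add_edge(D, B). Edges now: 3
Op 4: add_edge(D, C). Edges now: 4
Op 5: add_edge(A, B). Edges now: 5
Op 6: add_edge(D, B) (duplicate, no change). Edges now: 5
Compute levels (Kahn BFS):
  sources (in-degree 0): D
  process D: level=0
    D->A: in-degree(A)=0, level(A)=1, enqueue
    D->B: in-degree(B)=2, level(B)>=1
    D->C: in-degree(C)=0, level(C)=1, enqueue
  process A: level=1
    A->B: in-degree(B)=1, level(B)>=2
  process C: level=1
    C->B: in-degree(B)=0, level(B)=2, enqueue
  process B: level=2
All levels: A:1, B:2, C:1, D:0
max level = 2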